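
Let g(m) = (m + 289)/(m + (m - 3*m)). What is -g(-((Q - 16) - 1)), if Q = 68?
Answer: -14/3 ≈ -4.6667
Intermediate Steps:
g(m) = -(289 + m)/m (g(m) = (289 + m)/(m - 2*m) = (289 + m)/((-m)) = (289 + m)*(-1/m) = -(289 + m)/m)
-g(-((Q - 16) - 1)) = -(-289 - (-1)*((68 - 16) - 1))/((-((68 - 16) - 1))) = -(-289 - (-1)*(52 - 1))/((-(52 - 1))) = -(-289 - (-1)*51)/((-1*51)) = -(-289 - 1*(-51))/(-51) = -(-1)*(-289 + 51)/51 = -(-1)*(-238)/51 = -1*14/3 = -14/3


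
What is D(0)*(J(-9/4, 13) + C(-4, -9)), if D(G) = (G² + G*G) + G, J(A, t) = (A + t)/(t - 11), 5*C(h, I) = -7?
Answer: 0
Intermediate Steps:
C(h, I) = -7/5 (C(h, I) = (⅕)*(-7) = -7/5)
J(A, t) = (A + t)/(-11 + t)
D(G) = G + 2*G² (D(G) = (G² + G²) + G = 2*G² + G = G + 2*G²)
D(0)*(J(-9/4, 13) + C(-4, -9)) = (0*(1 + 2*0))*((-9/4 + 13)/(-11 + 13) - 7/5) = (0*(1 + 0))*((-9*¼ + 13)/2 - 7/5) = (0*1)*((-9/4 + 13)/2 - 7/5) = 0*((½)*(43/4) - 7/5) = 0*(43/8 - 7/5) = 0*(159/40) = 0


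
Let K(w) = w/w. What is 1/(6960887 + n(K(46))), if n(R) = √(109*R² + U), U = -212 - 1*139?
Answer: 6960887/48453947827011 - 11*I*√2/48453947827011 ≈ 1.4366e-7 - 3.2105e-13*I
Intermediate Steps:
U = -351 (U = -212 - 139 = -351)
K(w) = 1
n(R) = √(-351 + 109*R²) (n(R) = √(109*R² - 351) = √(-351 + 109*R²))
1/(6960887 + n(K(46))) = 1/(6960887 + √(-351 + 109*1²)) = 1/(6960887 + √(-351 + 109*1)) = 1/(6960887 + √(-351 + 109)) = 1/(6960887 + √(-242)) = 1/(6960887 + 11*I*√2)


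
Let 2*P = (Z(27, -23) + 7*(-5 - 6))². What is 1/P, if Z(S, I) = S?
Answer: 1/1250 ≈ 0.00080000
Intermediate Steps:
P = 1250 (P = (27 + 7*(-5 - 6))²/2 = (27 + 7*(-11))²/2 = (27 - 77)²/2 = (½)*(-50)² = (½)*2500 = 1250)
1/P = 1/1250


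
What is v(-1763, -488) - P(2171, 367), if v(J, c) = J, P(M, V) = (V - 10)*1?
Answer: -2120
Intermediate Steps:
P(M, V) = -10 + V (P(M, V) = (-10 + V)*1 = -10 + V)
v(-1763, -488) - P(2171, 367) = -1763 - (-10 + 367) = -1763 - 1*357 = -1763 - 357 = -2120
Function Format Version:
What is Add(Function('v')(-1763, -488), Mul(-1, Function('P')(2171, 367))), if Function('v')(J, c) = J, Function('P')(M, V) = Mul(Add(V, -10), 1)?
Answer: -2120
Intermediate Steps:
Function('P')(M, V) = Add(-10, V) (Function('P')(M, V) = Mul(Add(-10, V), 1) = Add(-10, V))
Add(Function('v')(-1763, -488), Mul(-1, Function('P')(2171, 367))) = Add(-1763, Mul(-1, Add(-10, 367))) = Add(-1763, Mul(-1, 357)) = Add(-1763, -357) = -2120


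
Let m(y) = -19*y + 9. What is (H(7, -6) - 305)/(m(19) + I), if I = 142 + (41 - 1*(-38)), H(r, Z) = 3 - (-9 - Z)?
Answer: 299/131 ≈ 2.2824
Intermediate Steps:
H(r, Z) = 12 + Z (H(r, Z) = 3 + (9 + Z) = 12 + Z)
I = 221 (I = 142 + (41 + 38) = 142 + 79 = 221)
m(y) = 9 - 19*y
(H(7, -6) - 305)/(m(19) + I) = ((12 - 6) - 305)/((9 - 19*19) + 221) = (6 - 305)/((9 - 361) + 221) = -299/(-352 + 221) = -299/(-131) = -299*(-1/131) = 299/131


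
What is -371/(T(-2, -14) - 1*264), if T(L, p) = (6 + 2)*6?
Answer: 371/216 ≈ 1.7176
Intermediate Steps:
T(L, p) = 48 (T(L, p) = 8*6 = 48)
-371/(T(-2, -14) - 1*264) = -371/(48 - 1*264) = -371/(48 - 264) = -371/(-216) = -371*(-1/216) = 371/216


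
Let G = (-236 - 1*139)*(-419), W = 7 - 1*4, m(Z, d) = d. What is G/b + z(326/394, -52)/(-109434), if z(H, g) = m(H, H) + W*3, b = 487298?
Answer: 1693217794661/5252706479202 ≈ 0.32235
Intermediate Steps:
W = 3 (W = 7 - 4 = 3)
z(H, g) = 9 + H (z(H, g) = H + 3*3 = H + 9 = 9 + H)
G = 157125 (G = (-236 - 139)*(-419) = -375*(-419) = 157125)
G/b + z(326/394, -52)/(-109434) = 157125/487298 + (9 + 326/394)/(-109434) = 157125*(1/487298) + (9 + 326*(1/394))*(-1/109434) = 157125/487298 + (9 + 163/197)*(-1/109434) = 157125/487298 + (1936/197)*(-1/109434) = 157125/487298 - 968/10779249 = 1693217794661/5252706479202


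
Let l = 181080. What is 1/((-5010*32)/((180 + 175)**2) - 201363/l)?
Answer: -304274760/725433569 ≈ -0.41944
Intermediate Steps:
1/((-5010*32)/((180 + 175)**2) - 201363/l) = 1/((-5010*32)/((180 + 175)**2) - 201363/181080) = 1/(-160320/(355**2) - 201363*1/181080) = 1/(-160320/126025 - 67121/60360) = 1/(-160320*1/126025 - 67121/60360) = 1/(-32064/25205 - 67121/60360) = 1/(-725433569/304274760) = -304274760/725433569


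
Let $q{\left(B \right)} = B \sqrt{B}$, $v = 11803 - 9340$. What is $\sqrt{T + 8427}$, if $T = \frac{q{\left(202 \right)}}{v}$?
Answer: $\frac{\sqrt{51121291563 + 497526 \sqrt{202}}}{2463} \approx 91.805$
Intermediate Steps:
$v = 2463$ ($v = 11803 - 9340 = 2463$)
$q{\left(B \right)} = B^{\frac{3}{2}}$
$T = \frac{202 \sqrt{202}}{2463}$ ($T = \frac{202^{\frac{3}{2}}}{2463} = 202 \sqrt{202} \cdot \frac{1}{2463} = \frac{202 \sqrt{202}}{2463} \approx 1.1656$)
$\sqrt{T + 8427} = \sqrt{\frac{202 \sqrt{202}}{2463} + 8427} = \sqrt{8427 + \frac{202 \sqrt{202}}{2463}}$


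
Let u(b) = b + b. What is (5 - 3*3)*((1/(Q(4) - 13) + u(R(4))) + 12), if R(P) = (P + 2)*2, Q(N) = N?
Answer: -1292/9 ≈ -143.56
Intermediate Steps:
R(P) = 4 + 2*P (R(P) = (2 + P)*2 = 4 + 2*P)
u(b) = 2*b
(5 - 3*3)*((1/(Q(4) - 13) + u(R(4))) + 12) = (5 - 3*3)*((1/(4 - 13) + 2*(4 + 2*4)) + 12) = (5 - 9)*((1/(-9) + 2*(4 + 8)) + 12) = -4*((-⅑ + 2*12) + 12) = -4*((-⅑ + 24) + 12) = -4*(215/9 + 12) = -4*323/9 = -1292/9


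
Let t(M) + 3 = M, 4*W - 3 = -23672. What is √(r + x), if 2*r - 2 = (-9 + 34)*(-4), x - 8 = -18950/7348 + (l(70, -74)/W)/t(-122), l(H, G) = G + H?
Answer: I*√205965645625435212770/2173997650 ≈ 6.6014*I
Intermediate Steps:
W = -23669/4 (W = ¾ + (¼)*(-23672) = ¾ - 5918 = -23669/4 ≈ -5917.3)
t(M) = -3 + M
x = 58926875341/10869988250 (x = 8 + (-18950/7348 + ((-74 + 70)/(-23669/4))/(-3 - 122)) = 8 + (-18950*1/7348 - 4*(-4/23669)/(-125)) = 8 + (-9475/3674 + (16/23669)*(-1/125)) = 8 + (-9475/3674 - 16/2958625) = 8 - 28033030659/10869988250 = 58926875341/10869988250 ≈ 5.4211)
r = -49 (r = 1 + ((-9 + 34)*(-4))/2 = 1 + (25*(-4))/2 = 1 + (½)*(-100) = 1 - 50 = -49)
√(r + x) = √(-49 + 58926875341/10869988250) = √(-473702548909/10869988250) = I*√205965645625435212770/2173997650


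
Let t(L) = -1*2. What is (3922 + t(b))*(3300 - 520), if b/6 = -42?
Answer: 10897600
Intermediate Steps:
b = -252 (b = 6*(-42) = -252)
t(L) = -2
(3922 + t(b))*(3300 - 520) = (3922 - 2)*(3300 - 520) = 3920*2780 = 10897600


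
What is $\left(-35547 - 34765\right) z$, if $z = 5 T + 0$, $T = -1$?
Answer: $351560$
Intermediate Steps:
$z = -5$ ($z = 5 \left(-1\right) + 0 = -5 + 0 = -5$)
$\left(-35547 - 34765\right) z = \left(-35547 - 34765\right) \left(-5\right) = \left(-70312\right) \left(-5\right) = 351560$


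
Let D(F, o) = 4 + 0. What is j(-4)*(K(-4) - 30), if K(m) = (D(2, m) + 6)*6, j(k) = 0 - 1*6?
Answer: -180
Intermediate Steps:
D(F, o) = 4
j(k) = -6 (j(k) = 0 - 6 = -6)
K(m) = 60 (K(m) = (4 + 6)*6 = 10*6 = 60)
j(-4)*(K(-4) - 30) = -6*(60 - 30) = -6*30 = -180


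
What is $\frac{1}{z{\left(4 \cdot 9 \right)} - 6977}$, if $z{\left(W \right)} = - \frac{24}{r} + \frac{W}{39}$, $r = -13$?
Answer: $- \frac{13}{90665} \approx -0.00014339$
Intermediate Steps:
$z{\left(W \right)} = \frac{24}{13} + \frac{W}{39}$ ($z{\left(W \right)} = - \frac{24}{-13} + \frac{W}{39} = \left(-24\right) \left(- \frac{1}{13}\right) + W \frac{1}{39} = \frac{24}{13} + \frac{W}{39}$)
$\frac{1}{z{\left(4 \cdot 9 \right)} - 6977} = \frac{1}{\left(\frac{24}{13} + \frac{4 \cdot 9}{39}\right) - 6977} = \frac{1}{\left(\frac{24}{13} + \frac{1}{39} \cdot 36\right) - 6977} = \frac{1}{\left(\frac{24}{13} + \frac{12}{13}\right) - 6977} = \frac{1}{\frac{36}{13} - 6977} = \frac{1}{- \frac{90665}{13}} = - \frac{13}{90665}$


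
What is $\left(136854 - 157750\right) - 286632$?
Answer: $-307528$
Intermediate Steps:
$\left(136854 - 157750\right) - 286632 = -20896 - 286632 = -307528$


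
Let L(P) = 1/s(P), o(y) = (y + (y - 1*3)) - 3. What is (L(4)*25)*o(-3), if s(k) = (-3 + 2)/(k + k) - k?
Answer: 800/11 ≈ 72.727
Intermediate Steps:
s(k) = -k - 1/(2*k) (s(k) = -1/(2*k) - k = -k - 1/(2*k))
o(y) = -6 + 2*y (o(y) = (y + (y - 3)) - 3 = (y + (-3 + y)) - 3 = (-3 + 2*y) - 3 = -6 + 2*y)
L(P) = 1/(-P - 1/(2*P))
(L(4)*25)*o(-3) = (-2*4/(1 + 2*4²)*25)*(-6 + 2*(-3)) = (-2*4/(1 + 2*16)*25)*(-6 - 6) = (-2*4/(1 + 32)*25)*(-12) = (-2*4/33*25)*(-12) = (-2*4*1/33*25)*(-12) = -8/33*25*(-12) = -200/33*(-12) = 800/11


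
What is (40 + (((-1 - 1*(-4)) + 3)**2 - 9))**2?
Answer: 4489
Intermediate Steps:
(40 + (((-1 - 1*(-4)) + 3)**2 - 9))**2 = (40 + (((-1 + 4) + 3)**2 - 9))**2 = (40 + ((3 + 3)**2 - 9))**2 = (40 + (6**2 - 9))**2 = (40 + (36 - 9))**2 = (40 + 27)**2 = 67**2 = 4489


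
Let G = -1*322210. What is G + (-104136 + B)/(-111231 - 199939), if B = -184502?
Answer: -50130898531/155585 ≈ -3.2221e+5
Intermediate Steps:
G = -322210
G + (-104136 + B)/(-111231 - 199939) = -322210 + (-104136 - 184502)/(-111231 - 199939) = -322210 - 288638/(-311170) = -322210 - 288638*(-1/311170) = -322210 + 144319/155585 = -50130898531/155585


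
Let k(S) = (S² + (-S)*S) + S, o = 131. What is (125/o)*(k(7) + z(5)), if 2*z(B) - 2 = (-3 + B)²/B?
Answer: 1050/131 ≈ 8.0153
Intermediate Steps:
z(B) = 1 + (-3 + B)²/(2*B) (z(B) = 1 + ((-3 + B)²/B)/2 = 1 + (-3 + B)²/(2*B))
k(S) = S (k(S) = (S² - S²) + S = 0 + S = S)
(125/o)*(k(7) + z(5)) = (125/131)*(7 + (5 + (-3 + 5)²/2)/5) = (125*(1/131))*(7 + (5 + (½)*2²)/5) = 125*(7 + (5 + (½)*4)/5)/131 = 125*(7 + (5 + 2)/5)/131 = 125*(7 + (⅕)*7)/131 = 125*(7 + 7/5)/131 = (125/131)*(42/5) = 1050/131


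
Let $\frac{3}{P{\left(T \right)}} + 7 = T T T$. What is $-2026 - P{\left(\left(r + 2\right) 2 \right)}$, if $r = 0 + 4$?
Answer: $- \frac{3486749}{1721} \approx -2026.0$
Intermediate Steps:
$r = 4$
$P{\left(T \right)} = \frac{3}{-7 + T^{3}}$ ($P{\left(T \right)} = \frac{3}{-7 + T T T} = \frac{3}{-7 + T^{2} T} = \frac{3}{-7 + T^{3}}$)
$-2026 - P{\left(\left(r + 2\right) 2 \right)} = -2026 - \frac{3}{-7 + \left(\left(4 + 2\right) 2\right)^{3}} = -2026 - \frac{3}{-7 + \left(6 \cdot 2\right)^{3}} = -2026 - \frac{3}{-7 + 12^{3}} = -2026 - \frac{3}{-7 + 1728} = -2026 - \frac{3}{1721} = - \frac{3486749}{1721}$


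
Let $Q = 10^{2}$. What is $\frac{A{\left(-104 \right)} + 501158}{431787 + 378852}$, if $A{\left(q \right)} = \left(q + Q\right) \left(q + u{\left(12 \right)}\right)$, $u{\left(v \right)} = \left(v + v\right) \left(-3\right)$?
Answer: $\frac{501862}{810639} \approx 0.61909$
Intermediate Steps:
$u{\left(v \right)} = - 6 v$ ($u{\left(v \right)} = 2 v \left(-3\right) = - 6 v$)
$Q = 100$
$A{\left(q \right)} = \left(-72 + q\right) \left(100 + q\right)$ ($A{\left(q \right)} = \left(q + 100\right) \left(q - 72\right) = \left(100 + q\right) \left(q - 72\right) = \left(100 + q\right) \left(-72 + q\right) = \left(-72 + q\right) \left(100 + q\right)$)
$\frac{A{\left(-104 \right)} + 501158}{431787 + 378852} = \frac{\left(-7200 + \left(-104\right)^{2} + 28 \left(-104\right)\right) + 501158}{431787 + 378852} = \frac{\left(-7200 + 10816 - 2912\right) + 501158}{810639} = \left(704 + 501158\right) \frac{1}{810639} = 501862 \cdot \frac{1}{810639} = \frac{501862}{810639}$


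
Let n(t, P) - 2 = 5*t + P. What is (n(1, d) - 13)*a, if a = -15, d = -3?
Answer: 135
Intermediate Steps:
n(t, P) = 2 + P + 5*t (n(t, P) = 2 + (5*t + P) = 2 + (P + 5*t) = 2 + P + 5*t)
(n(1, d) - 13)*a = ((2 - 3 + 5*1) - 13)*(-15) = ((2 - 3 + 5) - 13)*(-15) = (4 - 13)*(-15) = -9*(-15) = 135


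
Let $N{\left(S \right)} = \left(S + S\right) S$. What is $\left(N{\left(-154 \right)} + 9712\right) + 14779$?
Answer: $71923$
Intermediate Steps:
$N{\left(S \right)} = 2 S^{2}$ ($N{\left(S \right)} = 2 S S = 2 S^{2}$)
$\left(N{\left(-154 \right)} + 9712\right) + 14779 = \left(2 \left(-154\right)^{2} + 9712\right) + 14779 = \left(2 \cdot 23716 + 9712\right) + 14779 = \left(47432 + 9712\right) + 14779 = 57144 + 14779 = 71923$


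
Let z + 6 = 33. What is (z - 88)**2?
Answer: 3721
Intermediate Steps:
z = 27 (z = -6 + 33 = 27)
(z - 88)**2 = (27 - 88)**2 = (-61)**2 = 3721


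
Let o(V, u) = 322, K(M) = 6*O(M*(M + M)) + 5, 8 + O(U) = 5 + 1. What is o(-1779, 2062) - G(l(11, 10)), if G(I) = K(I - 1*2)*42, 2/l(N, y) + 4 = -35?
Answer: 616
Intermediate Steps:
l(N, y) = -2/39 (l(N, y) = 2/(-4 - 35) = 2/(-39) = 2*(-1/39) = -2/39)
O(U) = -2 (O(U) = -8 + (5 + 1) = -8 + 6 = -2)
K(M) = -7 (K(M) = 6*(-2) + 5 = -12 + 5 = -7)
G(I) = -294 (G(I) = -7*42 = -294)
o(-1779, 2062) - G(l(11, 10)) = 322 - 1*(-294) = 322 + 294 = 616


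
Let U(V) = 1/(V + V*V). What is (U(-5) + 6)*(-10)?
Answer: -121/2 ≈ -60.500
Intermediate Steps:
U(V) = 1/(V + V²)
(U(-5) + 6)*(-10) = (1/((-5)*(1 - 5)) + 6)*(-10) = (-⅕/(-4) + 6)*(-10) = (-⅕*(-¼) + 6)*(-10) = (1/20 + 6)*(-10) = (121/20)*(-10) = -121/2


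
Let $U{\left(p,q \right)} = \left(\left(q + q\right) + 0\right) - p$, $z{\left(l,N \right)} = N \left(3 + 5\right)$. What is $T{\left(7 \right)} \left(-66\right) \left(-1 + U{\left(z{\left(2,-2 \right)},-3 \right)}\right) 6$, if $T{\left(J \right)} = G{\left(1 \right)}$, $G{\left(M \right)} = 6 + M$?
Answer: $-24948$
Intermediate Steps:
$z{\left(l,N \right)} = 8 N$ ($z{\left(l,N \right)} = N 8 = 8 N$)
$T{\left(J \right)} = 7$ ($T{\left(J \right)} = 6 + 1 = 7$)
$U{\left(p,q \right)} = - p + 2 q$ ($U{\left(p,q \right)} = \left(2 q + 0\right) - p = 2 q - p = - p + 2 q$)
$T{\left(7 \right)} \left(-66\right) \left(-1 + U{\left(z{\left(2,-2 \right)},-3 \right)}\right) 6 = 7 \left(-66\right) \left(-1 + \left(- 8 \left(-2\right) + 2 \left(-3\right)\right)\right) 6 = - 462 \left(-1 - -10\right) 6 = - 462 \left(-1 + \left(16 - 6\right)\right) 6 = - 462 \left(-1 + 10\right) 6 = - 462 \cdot 9 \cdot 6 = \left(-462\right) 54 = -24948$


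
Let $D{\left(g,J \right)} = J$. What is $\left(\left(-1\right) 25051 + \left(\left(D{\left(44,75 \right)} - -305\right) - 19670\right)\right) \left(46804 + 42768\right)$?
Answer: $-3971712052$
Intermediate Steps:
$\left(\left(-1\right) 25051 + \left(\left(D{\left(44,75 \right)} - -305\right) - 19670\right)\right) \left(46804 + 42768\right) = \left(\left(-1\right) 25051 + \left(\left(75 - -305\right) - 19670\right)\right) \left(46804 + 42768\right) = \left(-25051 + \left(\left(75 + 305\right) - 19670\right)\right) 89572 = \left(-25051 + \left(380 - 19670\right)\right) 89572 = \left(-25051 - 19290\right) 89572 = \left(-44341\right) 89572 = -3971712052$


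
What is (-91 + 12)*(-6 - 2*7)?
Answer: 1580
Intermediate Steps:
(-91 + 12)*(-6 - 2*7) = -79*(-6 - 14) = -79*(-20) = 1580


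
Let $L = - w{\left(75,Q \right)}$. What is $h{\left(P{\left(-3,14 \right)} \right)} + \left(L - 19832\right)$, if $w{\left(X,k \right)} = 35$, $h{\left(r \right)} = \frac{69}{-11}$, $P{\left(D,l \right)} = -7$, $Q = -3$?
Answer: $- \frac{218606}{11} \approx -19873.0$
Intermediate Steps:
$h{\left(r \right)} = - \frac{69}{11}$ ($h{\left(r \right)} = 69 \left(- \frac{1}{11}\right) = - \frac{69}{11}$)
$L = -35$ ($L = \left(-1\right) 35 = -35$)
$h{\left(P{\left(-3,14 \right)} \right)} + \left(L - 19832\right) = - \frac{69}{11} - 19867 = - \frac{218606}{11}$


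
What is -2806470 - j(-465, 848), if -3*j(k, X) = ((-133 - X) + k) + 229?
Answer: -8420627/3 ≈ -2.8069e+6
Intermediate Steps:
j(k, X) = -32 - k/3 + X/3 (j(k, X) = -(((-133 - X) + k) + 229)/3 = -((-133 + k - X) + 229)/3 = -(96 + k - X)/3 = -32 - k/3 + X/3)
-2806470 - j(-465, 848) = -2806470 - (-32 - ⅓*(-465) + (⅓)*848) = -2806470 - (-32 + 155 + 848/3) = -2806470 - 1*1217/3 = -2806470 - 1217/3 = -8420627/3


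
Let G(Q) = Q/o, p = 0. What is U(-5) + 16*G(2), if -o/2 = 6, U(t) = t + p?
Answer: -23/3 ≈ -7.6667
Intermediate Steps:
U(t) = t (U(t) = t + 0 = t)
o = -12 (o = -2*6 = -12)
G(Q) = -Q/12 (G(Q) = Q/(-12) = Q*(-1/12) = -Q/12)
U(-5) + 16*G(2) = -5 + 16*(-1/12*2) = -5 + 16*(-1/6) = -5 - 8/3 = -23/3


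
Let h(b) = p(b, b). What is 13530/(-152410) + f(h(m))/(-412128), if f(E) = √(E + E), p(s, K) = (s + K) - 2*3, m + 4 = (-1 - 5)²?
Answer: -1353/15241 - √29/206064 ≈ -0.088800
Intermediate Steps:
m = 32 (m = -4 + (-1 - 5)² = -4 + (-6)² = -4 + 36 = 32)
p(s, K) = -6 + K + s (p(s, K) = (K + s) - 6 = -6 + K + s)
h(b) = -6 + 2*b (h(b) = -6 + b + b = -6 + 2*b)
f(E) = √2*√E (f(E) = √(2*E) = √2*√E)
13530/(-152410) + f(h(m))/(-412128) = 13530/(-152410) + (√2*√(-6 + 2*32))/(-412128) = 13530*(-1/152410) + (√2*√(-6 + 64))*(-1/412128) = -1353/15241 + (√2*√58)*(-1/412128) = -1353/15241 + (2*√29)*(-1/412128) = -1353/15241 - √29/206064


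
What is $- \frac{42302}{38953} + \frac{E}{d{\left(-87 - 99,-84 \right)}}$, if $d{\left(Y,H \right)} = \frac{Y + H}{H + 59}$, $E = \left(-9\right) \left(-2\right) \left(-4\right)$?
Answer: $- \frac{905966}{116859} \approx -7.7526$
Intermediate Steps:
$E = -72$ ($E = 18 \left(-4\right) = -72$)
$d{\left(Y,H \right)} = \frac{H + Y}{59 + H}$
$- \frac{42302}{38953} + \frac{E}{d{\left(-87 - 99,-84 \right)}} = - \frac{42302}{38953} - \frac{72}{\frac{1}{59 - 84} \left(-84 - 186\right)} = \left(-42302\right) \frac{1}{38953} - \frac{72}{\frac{1}{-25} \left(-84 - 186\right)} = - \frac{42302}{38953} - \frac{72}{\left(- \frac{1}{25}\right) \left(-84 - 186\right)} = - \frac{42302}{38953} - \frac{72}{\left(- \frac{1}{25}\right) \left(-270\right)} = - \frac{42302}{38953} - \frac{72}{\frac{54}{5}} = - \frac{42302}{38953} - \frac{20}{3} = - \frac{905966}{116859}$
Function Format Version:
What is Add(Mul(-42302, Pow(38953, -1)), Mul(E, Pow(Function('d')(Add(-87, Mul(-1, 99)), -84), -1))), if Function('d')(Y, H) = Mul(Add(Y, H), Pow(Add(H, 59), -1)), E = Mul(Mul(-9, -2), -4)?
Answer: Rational(-905966, 116859) ≈ -7.7526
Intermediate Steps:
E = -72 (E = Mul(18, -4) = -72)
Function('d')(Y, H) = Mul(Pow(Add(59, H), -1), Add(H, Y)) (Function('d')(Y, H) = Mul(Add(H, Y), Pow(Add(59, H), -1)) = Mul(Pow(Add(59, H), -1), Add(H, Y)))
Add(Mul(-42302, Pow(38953, -1)), Mul(E, Pow(Function('d')(Add(-87, Mul(-1, 99)), -84), -1))) = Add(Mul(-42302, Pow(38953, -1)), Mul(-72, Pow(Mul(Pow(Add(59, -84), -1), Add(-84, Add(-87, Mul(-1, 99)))), -1))) = Add(Mul(-42302, Rational(1, 38953)), Mul(-72, Pow(Mul(Pow(-25, -1), Add(-84, Add(-87, -99))), -1))) = Add(Rational(-42302, 38953), Mul(-72, Pow(Mul(Rational(-1, 25), Add(-84, -186)), -1))) = Add(Rational(-42302, 38953), Mul(-72, Pow(Mul(Rational(-1, 25), -270), -1))) = Add(Rational(-42302, 38953), Mul(-72, Pow(Rational(54, 5), -1))) = Add(Rational(-42302, 38953), Mul(-72, Rational(5, 54))) = Add(Rational(-42302, 38953), Rational(-20, 3)) = Rational(-905966, 116859)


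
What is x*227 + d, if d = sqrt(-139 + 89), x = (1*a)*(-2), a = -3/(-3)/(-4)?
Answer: 227/2 + 5*I*sqrt(2) ≈ 113.5 + 7.0711*I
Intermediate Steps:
a = -1/4 (a = -3*(-1/3)*(-1/4) = 1*(-1/4) = -1/4 ≈ -0.25000)
x = 1/2 (x = (1*(-1/4))*(-2) = -1/4*(-2) = 1/2 ≈ 0.50000)
d = 5*I*sqrt(2) (d = sqrt(-50) = 5*I*sqrt(2) ≈ 7.0711*I)
x*227 + d = (1/2)*227 + 5*I*sqrt(2) = 227/2 + 5*I*sqrt(2)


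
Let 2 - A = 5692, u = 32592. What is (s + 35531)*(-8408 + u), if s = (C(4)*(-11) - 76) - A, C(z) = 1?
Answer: 994784656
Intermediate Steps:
A = -5690 (A = 2 - 1*5692 = 2 - 5692 = -5690)
s = 5603 (s = (1*(-11) - 76) - 1*(-5690) = (-11 - 76) + 5690 = -87 + 5690 = 5603)
(s + 35531)*(-8408 + u) = (5603 + 35531)*(-8408 + 32592) = 41134*24184 = 994784656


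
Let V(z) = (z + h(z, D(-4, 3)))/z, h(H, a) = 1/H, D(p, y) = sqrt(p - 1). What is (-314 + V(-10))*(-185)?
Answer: 1158063/20 ≈ 57903.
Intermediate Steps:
D(p, y) = sqrt(-1 + p)
V(z) = (z + 1/z)/z
(-314 + V(-10))*(-185) = (-314 + (1 + (-10)**(-2)))*(-185) = (-314 + (1 + 1/100))*(-185) = (-314 + 101/100)*(-185) = -31299/100*(-185) = 1158063/20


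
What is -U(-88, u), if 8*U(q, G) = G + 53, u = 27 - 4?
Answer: -19/2 ≈ -9.5000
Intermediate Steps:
u = 23
U(q, G) = 53/8 + G/8 (U(q, G) = (G + 53)/8 = (53 + G)/8 = 53/8 + G/8)
-U(-88, u) = -(53/8 + (⅛)*23) = -(53/8 + 23/8) = -1*19/2 = -19/2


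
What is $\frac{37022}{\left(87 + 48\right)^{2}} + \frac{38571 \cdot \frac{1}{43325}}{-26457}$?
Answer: $\frac{565809959441}{278538634575} \approx 2.0314$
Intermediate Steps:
$\frac{37022}{\left(87 + 48\right)^{2}} + \frac{38571 \cdot \frac{1}{43325}}{-26457} = \frac{37022}{135^{2}} + 38571 \cdot \frac{1}{43325} \left(- \frac{1}{26457}\right) = \frac{37022}{18225} + \frac{38571}{43325} \left(- \frac{1}{26457}\right) = 37022 \cdot \frac{1}{18225} - \frac{12857}{382083175} = \frac{37022}{18225} - \frac{12857}{382083175} = \frac{565809959441}{278538634575}$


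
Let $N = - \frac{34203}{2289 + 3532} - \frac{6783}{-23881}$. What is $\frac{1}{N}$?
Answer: $- \frac{139011301}{777318000} \approx -0.17883$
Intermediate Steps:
$N = - \frac{777318000}{139011301}$ ($N = - \frac{34203}{5821} - - \frac{6783}{23881} = \left(-34203\right) \frac{1}{5821} + \frac{6783}{23881} = - \frac{34203}{5821} + \frac{6783}{23881} = - \frac{777318000}{139011301} \approx -5.5918$)
$\frac{1}{N} = \frac{1}{- \frac{777318000}{139011301}} = - \frac{139011301}{777318000}$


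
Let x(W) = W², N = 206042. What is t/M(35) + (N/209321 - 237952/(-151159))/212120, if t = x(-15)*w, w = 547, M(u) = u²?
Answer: 472019866095941341/4698145574242876 ≈ 100.47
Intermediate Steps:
t = 123075 (t = (-15)²*547 = 225*547 = 123075)
t/M(35) + (N/209321 - 237952/(-151159))/212120 = 123075/(35²) + (206042/209321 - 237952/(-151159))/212120 = 123075/1225 + (206042*(1/209321) - 237952*(-1/151159))*(1/212120) = 123075*(1/1225) + (206042/209321 + 237952/151159)*(1/212120) = 4923/49 + (80953453270/31640753039)*(1/212120) = 4923/49 + 8095345327/671163653463268 = 472019866095941341/4698145574242876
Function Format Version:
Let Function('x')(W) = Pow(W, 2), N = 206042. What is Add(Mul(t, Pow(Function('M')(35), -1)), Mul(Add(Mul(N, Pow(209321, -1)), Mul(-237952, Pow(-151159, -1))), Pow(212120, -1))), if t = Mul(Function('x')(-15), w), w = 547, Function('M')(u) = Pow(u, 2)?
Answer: Rational(472019866095941341, 4698145574242876) ≈ 100.47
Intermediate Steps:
t = 123075 (t = Mul(Pow(-15, 2), 547) = Mul(225, 547) = 123075)
Add(Mul(t, Pow(Function('M')(35), -1)), Mul(Add(Mul(N, Pow(209321, -1)), Mul(-237952, Pow(-151159, -1))), Pow(212120, -1))) = Add(Mul(123075, Pow(Pow(35, 2), -1)), Mul(Add(Mul(206042, Pow(209321, -1)), Mul(-237952, Pow(-151159, -1))), Pow(212120, -1))) = Add(Mul(123075, Pow(1225, -1)), Mul(Add(Mul(206042, Rational(1, 209321)), Mul(-237952, Rational(-1, 151159))), Rational(1, 212120))) = Add(Mul(123075, Rational(1, 1225)), Mul(Add(Rational(206042, 209321), Rational(237952, 151159)), Rational(1, 212120))) = Add(Rational(4923, 49), Mul(Rational(80953453270, 31640753039), Rational(1, 212120))) = Add(Rational(4923, 49), Rational(8095345327, 671163653463268)) = Rational(472019866095941341, 4698145574242876)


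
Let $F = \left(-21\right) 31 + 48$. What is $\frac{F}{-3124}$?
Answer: $\frac{603}{3124} \approx 0.19302$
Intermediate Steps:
$F = -603$ ($F = -651 + 48 = -603$)
$\frac{F}{-3124} = - \frac{603}{-3124} = \left(-603\right) \left(- \frac{1}{3124}\right) = \frac{603}{3124}$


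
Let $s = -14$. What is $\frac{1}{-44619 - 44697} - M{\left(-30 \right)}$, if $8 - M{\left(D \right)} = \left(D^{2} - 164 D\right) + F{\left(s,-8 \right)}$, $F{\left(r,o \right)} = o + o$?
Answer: $\frac{517675535}{89316} \approx 5796.0$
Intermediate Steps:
$F{\left(r,o \right)} = 2 o$
$M{\left(D \right)} = 24 - D^{2} + 164 D$ ($M{\left(D \right)} = 8 - \left(\left(D^{2} - 164 D\right) + 2 \left(-8\right)\right) = 8 - \left(\left(D^{2} - 164 D\right) - 16\right) = 8 - \left(-16 + D^{2} - 164 D\right) = 8 + \left(16 - D^{2} + 164 D\right) = 24 - D^{2} + 164 D$)
$\frac{1}{-44619 - 44697} - M{\left(-30 \right)} = \frac{1}{-44619 - 44697} - \left(24 - \left(-30\right)^{2} + 164 \left(-30\right)\right) = \frac{1}{-89316} - \left(24 - 900 - 4920\right) = - \frac{1}{89316} - \left(24 - 900 - 4920\right) = - \frac{1}{89316} - -5796 = - \frac{1}{89316} + 5796 = \frac{517675535}{89316}$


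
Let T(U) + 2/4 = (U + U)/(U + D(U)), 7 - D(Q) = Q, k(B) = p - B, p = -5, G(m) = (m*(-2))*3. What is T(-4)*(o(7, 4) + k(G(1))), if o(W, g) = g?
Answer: -115/14 ≈ -8.2143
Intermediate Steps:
G(m) = -6*m (G(m) = -2*m*3 = -6*m)
k(B) = -5 - B
D(Q) = 7 - Q
T(U) = -½ + 2*U/7 (T(U) = -½ + (U + U)/(U + (7 - U)) = -½ + (2*U)/7 = -½ + (2*U)*(⅐) = -½ + 2*U/7)
T(-4)*(o(7, 4) + k(G(1))) = (-½ + (2/7)*(-4))*(4 + (-5 - (-6))) = (-½ - 8/7)*(4 + (-5 - 1*(-6))) = -23*(4 + (-5 + 6))/14 = -23*(4 + 1)/14 = -23/14*5 = -115/14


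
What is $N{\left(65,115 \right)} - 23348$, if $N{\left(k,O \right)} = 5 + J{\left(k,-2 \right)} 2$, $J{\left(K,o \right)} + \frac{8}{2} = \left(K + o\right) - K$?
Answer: $-23355$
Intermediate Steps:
$J{\left(K,o \right)} = -4 + o$ ($J{\left(K,o \right)} = -4 + \left(\left(K + o\right) - K\right) = -4 + o$)
$N{\left(k,O \right)} = -7$ ($N{\left(k,O \right)} = 5 + \left(-4 - 2\right) 2 = 5 - 12 = -7$)
$N{\left(65,115 \right)} - 23348 = -7 - 23348 = -23355$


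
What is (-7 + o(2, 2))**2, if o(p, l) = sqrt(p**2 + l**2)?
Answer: 57 - 28*sqrt(2) ≈ 17.402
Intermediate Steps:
o(p, l) = sqrt(l**2 + p**2)
(-7 + o(2, 2))**2 = (-7 + sqrt(2**2 + 2**2))**2 = (-7 + sqrt(4 + 4))**2 = (-7 + sqrt(8))**2 = (-7 + 2*sqrt(2))**2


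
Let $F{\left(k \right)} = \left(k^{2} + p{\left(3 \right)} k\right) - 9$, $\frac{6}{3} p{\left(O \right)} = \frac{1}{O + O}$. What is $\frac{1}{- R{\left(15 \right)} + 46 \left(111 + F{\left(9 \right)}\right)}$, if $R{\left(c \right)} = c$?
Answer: $\frac{2}{16875} \approx 0.00011852$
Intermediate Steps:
$p{\left(O \right)} = \frac{1}{4 O}$ ($p{\left(O \right)} = \frac{1}{2 \left(O + O\right)} = \frac{1}{2 \cdot 2 O} = \frac{\frac{1}{2} \frac{1}{O}}{2} = \frac{1}{4 O}$)
$F{\left(k \right)} = -9 + k^{2} + \frac{k}{12}$ ($F{\left(k \right)} = \left(k^{2} + \frac{1}{4 \cdot 3} k\right) - 9 = \left(k^{2} + \frac{1}{4} \cdot \frac{1}{3} k\right) - 9 = \left(k^{2} + \frac{k}{12}\right) - 9 = -9 + k^{2} + \frac{k}{12}$)
$\frac{1}{- R{\left(15 \right)} + 46 \left(111 + F{\left(9 \right)}\right)} = \frac{1}{\left(-1\right) 15 + 46 \left(111 + \left(-9 + 9^{2} + \frac{1}{12} \cdot 9\right)\right)} = \frac{1}{-15 + 46 \left(111 + \left(-9 + 81 + \frac{3}{4}\right)\right)} = \frac{1}{-15 + 46 \left(111 + \frac{291}{4}\right)} = \frac{1}{-15 + 46 \cdot \frac{735}{4}} = \frac{1}{-15 + \frac{16905}{2}} = \frac{1}{\frac{16875}{2}} = \frac{2}{16875}$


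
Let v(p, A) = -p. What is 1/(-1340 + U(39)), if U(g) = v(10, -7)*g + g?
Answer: -1/1691 ≈ -0.00059137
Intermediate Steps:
U(g) = -9*g (U(g) = (-1*10)*g + g = -10*g + g = -9*g)
1/(-1340 + U(39)) = 1/(-1340 - 9*39) = 1/(-1340 - 351) = 1/(-1691) = -1/1691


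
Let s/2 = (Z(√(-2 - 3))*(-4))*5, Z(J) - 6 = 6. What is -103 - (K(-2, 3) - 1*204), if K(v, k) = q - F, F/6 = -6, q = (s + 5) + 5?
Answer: 535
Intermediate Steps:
Z(J) = 12 (Z(J) = 6 + 6 = 12)
s = -480 (s = 2*((12*(-4))*5) = 2*(-48*5) = 2*(-240) = -480)
q = -470 (q = (-480 + 5) + 5 = -475 + 5 = -470)
F = -36 (F = 6*(-6) = -36)
K(v, k) = -434 (K(v, k) = -470 - 1*(-36) = -470 + 36 = -434)
-103 - (K(-2, 3) - 1*204) = -103 - (-434 - 1*204) = -103 - (-434 - 204) = -103 - 1*(-638) = -103 + 638 = 535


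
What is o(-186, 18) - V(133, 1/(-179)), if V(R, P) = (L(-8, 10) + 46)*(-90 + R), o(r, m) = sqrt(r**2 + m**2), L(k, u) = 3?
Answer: -2107 + 6*sqrt(970) ≈ -1920.1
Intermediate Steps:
o(r, m) = sqrt(m**2 + r**2)
V(R, P) = -4410 + 49*R (V(R, P) = (3 + 46)*(-90 + R) = 49*(-90 + R) = -4410 + 49*R)
o(-186, 18) - V(133, 1/(-179)) = sqrt(18**2 + (-186)**2) - (-4410 + 49*133) = sqrt(324 + 34596) - (-4410 + 6517) = sqrt(34920) - 1*2107 = 6*sqrt(970) - 2107 = -2107 + 6*sqrt(970)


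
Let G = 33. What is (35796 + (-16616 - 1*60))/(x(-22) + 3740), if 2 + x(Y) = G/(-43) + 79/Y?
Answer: 3617504/706405 ≈ 5.1210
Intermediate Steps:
x(Y) = -119/43 + 79/Y (x(Y) = -2 + (33/(-43) + 79/Y) = -2 + (33*(-1/43) + 79/Y) = -2 + (-33/43 + 79/Y) = -119/43 + 79/Y)
(35796 + (-16616 - 1*60))/(x(-22) + 3740) = (35796 + (-16616 - 1*60))/((-119/43 + 79/(-22)) + 3740) = (35796 + (-16616 - 60))/((-119/43 + 79*(-1/22)) + 3740) = (35796 - 16676)/((-119/43 - 79/22) + 3740) = 19120/(-6015/946 + 3740) = 19120/(3532025/946) = 19120*(946/3532025) = 3617504/706405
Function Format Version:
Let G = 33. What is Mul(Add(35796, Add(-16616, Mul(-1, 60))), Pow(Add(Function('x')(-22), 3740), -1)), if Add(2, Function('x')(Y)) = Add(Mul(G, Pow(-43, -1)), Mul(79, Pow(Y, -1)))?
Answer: Rational(3617504, 706405) ≈ 5.1210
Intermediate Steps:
Function('x')(Y) = Add(Rational(-119, 43), Mul(79, Pow(Y, -1))) (Function('x')(Y) = Add(-2, Add(Mul(33, Pow(-43, -1)), Mul(79, Pow(Y, -1)))) = Add(-2, Add(Mul(33, Rational(-1, 43)), Mul(79, Pow(Y, -1)))) = Add(-2, Add(Rational(-33, 43), Mul(79, Pow(Y, -1)))) = Add(Rational(-119, 43), Mul(79, Pow(Y, -1))))
Mul(Add(35796, Add(-16616, Mul(-1, 60))), Pow(Add(Function('x')(-22), 3740), -1)) = Mul(Add(35796, Add(-16616, Mul(-1, 60))), Pow(Add(Add(Rational(-119, 43), Mul(79, Pow(-22, -1))), 3740), -1)) = Mul(Add(35796, Add(-16616, -60)), Pow(Add(Add(Rational(-119, 43), Mul(79, Rational(-1, 22))), 3740), -1)) = Mul(Add(35796, -16676), Pow(Add(Add(Rational(-119, 43), Rational(-79, 22)), 3740), -1)) = Mul(19120, Pow(Add(Rational(-6015, 946), 3740), -1)) = Mul(19120, Pow(Rational(3532025, 946), -1)) = Mul(19120, Rational(946, 3532025)) = Rational(3617504, 706405)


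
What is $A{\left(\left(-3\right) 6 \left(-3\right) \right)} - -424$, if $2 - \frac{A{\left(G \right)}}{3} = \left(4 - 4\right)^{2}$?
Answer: $430$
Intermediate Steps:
$A{\left(G \right)} = 6$ ($A{\left(G \right)} = 6 - 3 \left(4 - 4\right)^{2} = 6 - 3 \cdot 0^{2} = 6 - 0 = 6 + 0 = 6$)
$A{\left(\left(-3\right) 6 \left(-3\right) \right)} - -424 = 6 - -424 = 6 + 424 = 430$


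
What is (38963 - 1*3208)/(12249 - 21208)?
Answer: -35755/8959 ≈ -3.9910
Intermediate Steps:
(38963 - 1*3208)/(12249 - 21208) = (38963 - 3208)/(-8959) = 35755*(-1/8959) = -35755/8959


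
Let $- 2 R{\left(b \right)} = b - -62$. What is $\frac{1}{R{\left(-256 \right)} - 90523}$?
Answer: $- \frac{1}{90426} \approx -1.1059 \cdot 10^{-5}$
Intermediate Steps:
$R{\left(b \right)} = -31 - \frac{b}{2}$ ($R{\left(b \right)} = - \frac{b - -62}{2} = - \frac{b + 62}{2} = - \frac{62 + b}{2} = -31 - \frac{b}{2}$)
$\frac{1}{R{\left(-256 \right)} - 90523} = \frac{1}{\left(-31 - -128\right) - 90523} = \frac{1}{\left(-31 + 128\right) - 90523} = \frac{1}{97 - 90523} = \frac{1}{-90426} = - \frac{1}{90426}$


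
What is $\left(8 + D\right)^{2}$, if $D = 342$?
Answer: $122500$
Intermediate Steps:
$\left(8 + D\right)^{2} = \left(8 + 342\right)^{2} = 350^{2} = 122500$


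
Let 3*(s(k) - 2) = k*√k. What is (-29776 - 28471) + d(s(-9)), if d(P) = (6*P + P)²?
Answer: -62020 - 1764*I ≈ -62020.0 - 1764.0*I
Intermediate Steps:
s(k) = 2 + k^(3/2)/3 (s(k) = 2 + (k*√k)/3 = 2 + k^(3/2)/3)
d(P) = 49*P² (d(P) = (7*P)² = 49*P²)
(-29776 - 28471) + d(s(-9)) = (-29776 - 28471) + 49*(2 + (-9)^(3/2)/3)² = -58247 + 49*(2 + (-27*I)/3)² = -58247 + 49*(2 - 9*I)²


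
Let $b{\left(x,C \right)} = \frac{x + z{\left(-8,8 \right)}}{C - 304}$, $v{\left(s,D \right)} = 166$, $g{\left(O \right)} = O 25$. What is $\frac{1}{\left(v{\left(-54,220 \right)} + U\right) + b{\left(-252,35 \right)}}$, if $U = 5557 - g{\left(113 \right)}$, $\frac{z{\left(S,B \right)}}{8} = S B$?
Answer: $\frac{269}{780326} \approx 0.00034473$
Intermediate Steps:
$g{\left(O \right)} = 25 O$
$z{\left(S,B \right)} = 8 B S$ ($z{\left(S,B \right)} = 8 S B = 8 B S$)
$U = 2732$ ($U = 5557 - 25 \cdot 113 = 5557 - 2825 = 2732$)
$b{\left(x,C \right)} = \frac{-512 + x}{-304 + C}$ ($b{\left(x,C \right)} = \frac{x + 8 \cdot 8 \left(-8\right)}{C - 304} = \frac{x - 512}{-304 + C} = \frac{-512 + x}{-304 + C}$)
$\frac{1}{\left(v{\left(-54,220 \right)} + U\right) + b{\left(-252,35 \right)}} = \frac{1}{\left(166 + 2732\right) + \frac{-512 - 252}{-304 + 35}} = \frac{1}{2898 + \frac{1}{-269} \left(-764\right)} = \frac{1}{2898 - - \frac{764}{269}} = \frac{1}{2898 + \frac{764}{269}} = \frac{1}{\frac{780326}{269}} = \frac{269}{780326}$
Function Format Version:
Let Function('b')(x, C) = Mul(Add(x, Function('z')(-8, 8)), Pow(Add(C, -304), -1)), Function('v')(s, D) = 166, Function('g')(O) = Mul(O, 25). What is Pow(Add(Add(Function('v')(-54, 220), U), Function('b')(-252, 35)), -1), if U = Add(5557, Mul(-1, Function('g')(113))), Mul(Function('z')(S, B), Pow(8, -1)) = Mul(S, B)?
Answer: Rational(269, 780326) ≈ 0.00034473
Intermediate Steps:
Function('g')(O) = Mul(25, O)
Function('z')(S, B) = Mul(8, B, S) (Function('z')(S, B) = Mul(8, Mul(S, B)) = Mul(8, Mul(B, S)) = Mul(8, B, S))
U = 2732 (U = Add(5557, Mul(-1, Mul(25, 113))) = Add(5557, Mul(-1, 2825)) = Add(5557, -2825) = 2732)
Function('b')(x, C) = Mul(Pow(Add(-304, C), -1), Add(-512, x)) (Function('b')(x, C) = Mul(Add(x, Mul(8, 8, -8)), Pow(Add(C, -304), -1)) = Mul(Add(x, -512), Pow(Add(-304, C), -1)) = Mul(Add(-512, x), Pow(Add(-304, C), -1)) = Mul(Pow(Add(-304, C), -1), Add(-512, x)))
Pow(Add(Add(Function('v')(-54, 220), U), Function('b')(-252, 35)), -1) = Pow(Add(Add(166, 2732), Mul(Pow(Add(-304, 35), -1), Add(-512, -252))), -1) = Pow(Add(2898, Mul(Pow(-269, -1), -764)), -1) = Pow(Add(2898, Mul(Rational(-1, 269), -764)), -1) = Pow(Add(2898, Rational(764, 269)), -1) = Pow(Rational(780326, 269), -1) = Rational(269, 780326)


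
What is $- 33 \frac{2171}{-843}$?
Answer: $\frac{23881}{281} \approx 84.986$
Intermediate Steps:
$- 33 \frac{2171}{-843} = - 33 \cdot 2171 \left(- \frac{1}{843}\right) = \left(-33\right) \left(- \frac{2171}{843}\right) = \frac{23881}{281}$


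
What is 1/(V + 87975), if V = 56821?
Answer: 1/144796 ≈ 6.9063e-6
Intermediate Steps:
1/(V + 87975) = 1/(56821 + 87975) = 1/144796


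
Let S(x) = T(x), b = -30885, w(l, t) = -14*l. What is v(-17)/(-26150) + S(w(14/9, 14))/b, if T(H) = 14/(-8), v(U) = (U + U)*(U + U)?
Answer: -14262919/323057100 ≈ -0.044150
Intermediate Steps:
v(U) = 4*U² (v(U) = (2*U)*(2*U) = 4*U²)
T(H) = -7/4 (T(H) = 14*(-⅛) = -7/4)
S(x) = -7/4
v(-17)/(-26150) + S(w(14/9, 14))/b = (4*(-17)²)/(-26150) - 7/4/(-30885) = (4*289)*(-1/26150) - 7/4*(-1/30885) = 1156*(-1/26150) + 7/123540 = -578/13075 + 7/123540 = -14262919/323057100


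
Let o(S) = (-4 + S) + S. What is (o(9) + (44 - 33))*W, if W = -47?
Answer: -1175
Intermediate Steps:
o(S) = -4 + 2*S
(o(9) + (44 - 33))*W = ((-4 + 2*9) + (44 - 33))*(-47) = ((-4 + 18) + 11)*(-47) = (14 + 11)*(-47) = 25*(-47) = -1175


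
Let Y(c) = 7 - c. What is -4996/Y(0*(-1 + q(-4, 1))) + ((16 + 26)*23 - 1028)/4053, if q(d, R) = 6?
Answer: -2892746/4053 ≈ -713.73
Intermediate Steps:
-4996/Y(0*(-1 + q(-4, 1))) + ((16 + 26)*23 - 1028)/4053 = -4996/(7 - 0*(-1 + 6)) + ((16 + 26)*23 - 1028)/4053 = -4996/(7 - 0*5) + (42*23 - 1028)*(1/4053) = -4996/(7 - 1*0) + (966 - 1028)*(1/4053) = -4996/(7 + 0) - 62*1/4053 = -4996/7 - 62/4053 = -2892746/4053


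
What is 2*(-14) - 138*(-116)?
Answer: 15980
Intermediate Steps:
2*(-14) - 138*(-116) = -28 + 16008 = 15980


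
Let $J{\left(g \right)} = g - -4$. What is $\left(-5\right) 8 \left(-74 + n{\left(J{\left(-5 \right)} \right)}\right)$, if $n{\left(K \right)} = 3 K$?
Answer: $3080$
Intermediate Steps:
$J{\left(g \right)} = 4 + g$ ($J{\left(g \right)} = g + 4 = 4 + g$)
$\left(-5\right) 8 \left(-74 + n{\left(J{\left(-5 \right)} \right)}\right) = \left(-5\right) 8 \left(-74 + 3 \left(4 - 5\right)\right) = - 40 \left(-74 + 3 \left(-1\right)\right) = - 40 \left(-74 - 3\right) = \left(-40\right) \left(-77\right) = 3080$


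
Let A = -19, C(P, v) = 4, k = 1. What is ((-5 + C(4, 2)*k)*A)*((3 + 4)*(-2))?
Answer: -266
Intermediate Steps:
((-5 + C(4, 2)*k)*A)*((3 + 4)*(-2)) = ((-5 + 4*1)*(-19))*((3 + 4)*(-2)) = ((-5 + 4)*(-19))*(7*(-2)) = -1*(-19)*(-14) = 19*(-14) = -266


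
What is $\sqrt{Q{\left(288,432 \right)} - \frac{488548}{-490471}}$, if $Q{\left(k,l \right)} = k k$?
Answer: $\frac{2 \sqrt{4988349427631503}}{490471} \approx 288.0$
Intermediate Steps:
$Q{\left(k,l \right)} = k^{2}$
$\sqrt{Q{\left(288,432 \right)} - \frac{488548}{-490471}} = \sqrt{288^{2} - \frac{488548}{-490471}} = \sqrt{82944 - - \frac{488548}{490471}} = \sqrt{82944 + \frac{488548}{490471}} = \sqrt{\frac{40682115172}{490471}} = \frac{2 \sqrt{4988349427631503}}{490471}$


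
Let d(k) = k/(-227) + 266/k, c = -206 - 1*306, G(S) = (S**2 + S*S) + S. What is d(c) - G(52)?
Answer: -317190639/58112 ≈ -5458.3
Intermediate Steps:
G(S) = S + 2*S**2 (G(S) = (S**2 + S**2) + S = 2*S**2 + S = S + 2*S**2)
c = -512 (c = -206 - 306 = -512)
d(k) = 266/k - k/227 (d(k) = k*(-1/227) + 266/k = -k/227 + 266/k = 266/k - k/227)
d(c) - G(52) = (266/(-512) - 1/227*(-512)) - 52*(1 + 2*52) = (266*(-1/512) + 512/227) - 52*(1 + 104) = (-133/256 + 512/227) - 52*105 = 100881/58112 - 1*5460 = 100881/58112 - 5460 = -317190639/58112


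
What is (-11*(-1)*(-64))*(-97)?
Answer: 68288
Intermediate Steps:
(-11*(-1)*(-64))*(-97) = (11*(-64))*(-97) = -704*(-97) = 68288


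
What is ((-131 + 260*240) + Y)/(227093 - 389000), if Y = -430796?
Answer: 368527/161907 ≈ 2.2762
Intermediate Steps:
((-131 + 260*240) + Y)/(227093 - 389000) = ((-131 + 260*240) - 430796)/(227093 - 389000) = ((-131 + 62400) - 430796)/(-161907) = (62269 - 430796)*(-1/161907) = -368527*(-1/161907) = 368527/161907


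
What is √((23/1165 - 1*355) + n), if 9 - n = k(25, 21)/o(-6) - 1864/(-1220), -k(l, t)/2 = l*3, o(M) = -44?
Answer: I*√34310065766086/312686 ≈ 18.733*I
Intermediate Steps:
k(l, t) = -6*l (k(l, t) = -2*l*3 = -6*l)
n = 27263/6710 (n = 9 - (-6*25/(-44) - 1864/(-1220)) = 9 - (-150*(-1/44) - 1864*(-1/1220)) = 9 - (75/22 + 466/305) = 9 - 1*33127/6710 = 9 - 33127/6710 = 27263/6710 ≈ 4.0630)
√((23/1165 - 1*355) + n) = √((23/1165 - 1*355) + 27263/6710) = √((23*(1/1165) - 355) + 27263/6710) = √((23/1165 - 355) + 27263/6710) = √(-413552/1165 + 27263/6710) = √(-109726901/312686) = I*√34310065766086/312686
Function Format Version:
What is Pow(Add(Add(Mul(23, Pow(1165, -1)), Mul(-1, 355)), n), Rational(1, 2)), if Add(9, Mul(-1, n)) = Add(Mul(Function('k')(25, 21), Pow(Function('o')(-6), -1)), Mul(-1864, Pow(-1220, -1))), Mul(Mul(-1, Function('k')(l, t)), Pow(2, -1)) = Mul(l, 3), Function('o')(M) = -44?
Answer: Mul(Rational(1, 312686), I, Pow(34310065766086, Rational(1, 2))) ≈ Mul(18.733, I)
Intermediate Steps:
Function('k')(l, t) = Mul(-6, l) (Function('k')(l, t) = Mul(-2, Mul(l, 3)) = Mul(-2, Mul(3, l)) = Mul(-6, l))
n = Rational(27263, 6710) (n = Add(9, Mul(-1, Add(Mul(Mul(-6, 25), Pow(-44, -1)), Mul(-1864, Pow(-1220, -1))))) = Add(9, Mul(-1, Add(Mul(-150, Rational(-1, 44)), Mul(-1864, Rational(-1, 1220))))) = Add(9, Mul(-1, Add(Rational(75, 22), Rational(466, 305)))) = Add(9, Mul(-1, Rational(33127, 6710))) = Add(9, Rational(-33127, 6710)) = Rational(27263, 6710) ≈ 4.0630)
Pow(Add(Add(Mul(23, Pow(1165, -1)), Mul(-1, 355)), n), Rational(1, 2)) = Pow(Add(Add(Mul(23, Pow(1165, -1)), Mul(-1, 355)), Rational(27263, 6710)), Rational(1, 2)) = Pow(Add(Add(Mul(23, Rational(1, 1165)), -355), Rational(27263, 6710)), Rational(1, 2)) = Pow(Add(Add(Rational(23, 1165), -355), Rational(27263, 6710)), Rational(1, 2)) = Pow(Add(Rational(-413552, 1165), Rational(27263, 6710)), Rational(1, 2)) = Pow(Rational(-109726901, 312686), Rational(1, 2)) = Mul(Rational(1, 312686), I, Pow(34310065766086, Rational(1, 2)))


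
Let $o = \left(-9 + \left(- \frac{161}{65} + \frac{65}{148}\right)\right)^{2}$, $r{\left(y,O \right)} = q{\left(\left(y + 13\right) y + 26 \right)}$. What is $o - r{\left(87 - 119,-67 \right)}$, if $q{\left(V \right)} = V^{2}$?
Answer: $- \frac{37187502016911}{92544400} \approx -4.0183 \cdot 10^{5}$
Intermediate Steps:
$r{\left(y,O \right)} = \left(26 + y \left(13 + y\right)\right)^{2}$ ($r{\left(y,O \right)} = \left(\left(y + 13\right) y + 26\right)^{2} = \left(\left(13 + y\right) y + 26\right)^{2} = \left(y \left(13 + y\right) + 26\right)^{2} = \left(26 + y \left(13 + y\right)\right)^{2}$)
$o = \frac{11274829489}{92544400}$ ($o = \left(-9 + \left(\left(-161\right) \frac{1}{65} + 65 \cdot \frac{1}{148}\right)\right)^{2} = \left(-9 + \left(- \frac{161}{65} + \frac{65}{148}\right)\right)^{2} = \left(-9 - \frac{19603}{9620}\right)^{2} = \left(- \frac{106183}{9620}\right)^{2} = \frac{11274829489}{92544400} \approx 121.83$)
$o - r{\left(87 - 119,-67 \right)} = \frac{11274829489}{92544400} - \left(26 + \left(87 - 119\right)^{2} + 13 \left(87 - 119\right)\right)^{2} = \frac{11274829489}{92544400} - \left(26 + \left(-32\right)^{2} + 13 \left(-32\right)\right)^{2} = \frac{11274829489}{92544400} - \left(26 + 1024 - 416\right)^{2} = \frac{11274829489}{92544400} - 634^{2} = \frac{11274829489}{92544400} - 401956 = - \frac{37187502016911}{92544400}$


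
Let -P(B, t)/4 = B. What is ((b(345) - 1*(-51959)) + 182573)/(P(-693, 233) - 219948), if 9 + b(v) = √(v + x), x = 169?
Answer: -234523/217176 - √514/217176 ≈ -1.0800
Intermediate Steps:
b(v) = -9 + √(169 + v) (b(v) = -9 + √(v + 169) = -9 + √(169 + v))
P(B, t) = -4*B
((b(345) - 1*(-51959)) + 182573)/(P(-693, 233) - 219948) = (((-9 + √(169 + 345)) - 1*(-51959)) + 182573)/(-4*(-693) - 219948) = (((-9 + √514) + 51959) + 182573)/(2772 - 219948) = ((51950 + √514) + 182573)/(-217176) = (234523 + √514)*(-1/217176) = -234523/217176 - √514/217176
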